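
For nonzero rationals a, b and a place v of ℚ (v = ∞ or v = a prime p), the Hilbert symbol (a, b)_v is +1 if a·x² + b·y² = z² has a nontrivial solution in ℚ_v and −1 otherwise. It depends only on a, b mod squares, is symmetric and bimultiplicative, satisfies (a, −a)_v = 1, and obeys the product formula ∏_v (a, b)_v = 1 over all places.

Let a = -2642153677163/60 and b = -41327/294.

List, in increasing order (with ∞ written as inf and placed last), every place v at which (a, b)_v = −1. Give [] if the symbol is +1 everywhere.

[3, 5, 7, inf]

(a, b) ≡ (-23205, -858) mod (ℚ^×)²; places V = {2, 3, 5, 7, 11, 13, 17, ∞}.
(a,b)_17: α=5, u≡7; β=2, v≡2 (mod 17); (7|17)=-1, (2|17)=+1; sign (−1)^0·-1^2·+1^5 = +1.
(a,b)_3: α=-1, u≡2; β=-1, v≡2 (mod 3); (2|3)=-1, (2|3)=-1; sign (−1)^1·-1^-1·-1^-1 = -1.
(a,b)_7: α=1, u≡6; β=-2, v≡6 (mod 7); (6|7)=-1, (6|7)=-1; sign (−1)^0·-1^-2·-1^1 = -1.
(a,b)_5: α=-1, u≡1; β=0, v≡2 (mod 5); (1|5)=+1, (2|5)=-1; sign (−1)^0·+1^0·-1^-1 = -1.
(a,b)_∞: sgn(-23205)=−, sgn(-858)=−, so -1.
(a,b)_11: α=2, u≡9; β=1, v≡2 (mod 11); (9|11)=+1, (2|11)=-1; sign (−1)^0·+1^1·-1^2 = +1.
(a,b)_13: α=3, u≡4; β=1, v≡4 (mod 13); (4|13)=+1, (4|13)=+1; sign (−1)^0·+1^1·+1^3 = +1.
(a,b)_2: α=-2, β=-1; u≡3, v≡3 (mod 8); ε(u)ε(v)=1·1, αω(v)=-2·1, βω(u)=-1·1; sum ≡ 0  ⇒  +1.
Ram(-23205, -858) = {3, 5, 7, ∞}; no ℚ_3-point on the conic.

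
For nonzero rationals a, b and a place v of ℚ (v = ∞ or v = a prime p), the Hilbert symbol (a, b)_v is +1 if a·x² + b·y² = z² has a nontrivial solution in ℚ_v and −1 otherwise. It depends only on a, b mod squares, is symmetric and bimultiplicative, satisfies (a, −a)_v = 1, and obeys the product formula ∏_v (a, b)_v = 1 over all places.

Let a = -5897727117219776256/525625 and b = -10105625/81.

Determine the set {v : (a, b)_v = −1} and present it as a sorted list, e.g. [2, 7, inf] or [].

[19, inf]

(a, b) ≡ (-111, -16169) mod (ℚ^×)²; places V = {2, 3, 5, 11, 19, 23, 29, 37, ∞}.
(a,b)_37: α=3, u≡28; β=1, v≡33 (mod 37); (28|37)=+1, (33|37)=+1; sign (−1)^0·+1^1·+1^3 = +1.
(a,b)_19: α=2, u≡2; β=1, v≡6 (mod 19); (2|19)=-1, (6|19)=+1; sign (−1)^0·-1^1·+1^2 = -1.
(a,b)_29: α=-2, u≡7; β=0, v≡4 (mod 29); (7|29)=+1, (4|29)=+1; sign (−1)^0·+1^0·+1^-2 = +1.
(a,b)_2: α=8, β=0; u≡1, v≡7 (mod 8); ε(u)ε(v)=0·1, αω(v)=8·0, βω(u)=0·0; sum ≡ 0  ⇒  +1.
(a,b)_11: α=2, u≡7; β=0, v≡5 (mod 11); (7|11)=-1, (5|11)=+1; sign (−1)^0·-1^0·+1^2 = +1.
(a,b)_3: α=9, u≡2; β=-4, v≡1 (mod 3); (2|3)=-1, (1|3)=+1; sign (−1)^0·-1^-4·+1^9 = +1.
(a,b)_5: α=-4, u≡4; β=4, v≡1 (mod 5); (4|5)=+1, (1|5)=+1; sign (−1)^0·+1^4·+1^-4 = +1.
(a,b)_23: α=2, u≡1; β=1, v≡11 (mod 23); (1|23)=+1, (11|23)=-1; sign (−1)^0·+1^1·-1^2 = +1.
(a,b)_∞: sgn(-111)=−, sgn(-16169)=−, so -1.
(-111, -16169 / ℚ) ramifies at {19, ∞}: a division algebra.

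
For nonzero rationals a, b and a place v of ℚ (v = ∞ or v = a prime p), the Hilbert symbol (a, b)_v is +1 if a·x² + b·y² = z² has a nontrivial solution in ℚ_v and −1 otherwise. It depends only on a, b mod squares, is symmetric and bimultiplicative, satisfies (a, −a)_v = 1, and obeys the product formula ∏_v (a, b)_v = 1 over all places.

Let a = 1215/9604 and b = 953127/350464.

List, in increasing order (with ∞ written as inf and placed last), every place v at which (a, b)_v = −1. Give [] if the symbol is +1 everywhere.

[2, 5]

Mod squares: a ≡ 15, b ≡ 7. Check v ∈ {∞, 2, 3, 5, 7, 37, 41}.
v=5: a=5^1·(≡2), b=5^0·(≡3) mod 5; (2|5)=-1, (3|5)=-1; (−1)^{1·0·2}·(-1)^0·(-1)^1 = -1.
v=2: v_2(a)=-2, v_2(b)=-8; units ≡ 7, 7 (mod 8); ε·ε+αω+βω = 1·1+-2·0+-8·0 ≡ 1  ⇒  (a,b)_2 = -1.
v=3: a=3^5·(≡2), b=3^4·(≡1) mod 3; (2|3)=-1, (1|3)=+1; (−1)^{5·4·1}·(-1)^4·(+1)^5 = +1.
v=41: a=41^0·(≡19), b=41^2·(≡12) mod 41; (19|41)=-1, (12|41)=-1; (−1)^{0·2·20}·(-1)^2·(-1)^0 = +1.
v=∞: 15 > 0 and 7 > 0  ⇒  (a,b)_∞ = +1.
v=7: a=7^-4·(≡1), b=7^1·(≡2) mod 7; (1|7)=+1, (2|7)=+1; (−1)^{-4·1·3}·(+1)^1·(+1)^-4 = +1.
v=37: a=37^0·(≡5), b=37^-2·(≡10) mod 37; (5|37)=-1, (10|37)=+1; (−1)^{0·-2·18}·(-1)^-2·(+1)^0 = +1.
(15, 7 / ℚ) ramifies at {2, 5}: a division algebra.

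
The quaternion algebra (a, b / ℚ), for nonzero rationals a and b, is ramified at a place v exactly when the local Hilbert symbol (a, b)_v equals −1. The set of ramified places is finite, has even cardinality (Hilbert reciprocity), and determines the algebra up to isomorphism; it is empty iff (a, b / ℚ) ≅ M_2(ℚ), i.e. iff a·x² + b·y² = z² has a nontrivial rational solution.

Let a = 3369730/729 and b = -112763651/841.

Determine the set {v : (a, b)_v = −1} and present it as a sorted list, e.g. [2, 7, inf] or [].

[2, 13]

(a, b) ≡ (130, -19019) mod (ℚ^×)²; places V = {2, 3, 5, 7, 11, 13, 19, 23, 29, ∞}.
(a,b)_∞: sgn(130)=+, sgn(-19019)=−, so +1.
(a,b)_13: α=1, u≡3; β=1, v≡5 (mod 13); (3|13)=+1, (5|13)=-1; sign (−1)^0·+1^1·-1^1 = -1.
(a,b)_29: α=0, u≡26; β=-2, v≡7 (mod 29); (26|29)=-1, (7|29)=+1; sign (−1)^0·-1^-2·+1^0 = +1.
(a,b)_3: α=-6, u≡1; β=0, v≡1 (mod 3); (1|3)=+1, (1|3)=+1; sign (−1)^0·+1^0·+1^-6 = +1.
(a,b)_11: α=0, u≡4; β=3, v≡9 (mod 11); (4|11)=+1, (9|11)=+1; sign (−1)^0·+1^3·+1^0 = +1.
(a,b)_2: α=1, β=0; u≡1, v≡5 (mod 8); ε(u)ε(v)=0·0, αω(v)=1·1, βω(u)=0·0; sum ≡ 1  ⇒  -1.
(a,b)_5: α=1, u≡4; β=0, v≡4 (mod 5); (4|5)=+1, (4|5)=+1; sign (−1)^0·+1^0·+1^1 = +1.
(a,b)_7: α=2, u≡2; β=3, v≡5 (mod 7); (2|7)=+1, (5|7)=-1; sign (−1)^0·+1^3·-1^2 = +1.
(a,b)_23: α=2, u≡10; β=0, v≡1 (mod 23); (10|23)=-1, (1|23)=+1; sign (−1)^0·-1^0·+1^2 = +1.
(a,b)_19: α=0, u≡6; β=1, v≡5 (mod 19); (6|19)=+1, (5|19)=+1; sign (−1)^0·+1^1·+1^0 = +1.
|Ram(130, -19019)| = 2, even; anisotropic at {2, 13}.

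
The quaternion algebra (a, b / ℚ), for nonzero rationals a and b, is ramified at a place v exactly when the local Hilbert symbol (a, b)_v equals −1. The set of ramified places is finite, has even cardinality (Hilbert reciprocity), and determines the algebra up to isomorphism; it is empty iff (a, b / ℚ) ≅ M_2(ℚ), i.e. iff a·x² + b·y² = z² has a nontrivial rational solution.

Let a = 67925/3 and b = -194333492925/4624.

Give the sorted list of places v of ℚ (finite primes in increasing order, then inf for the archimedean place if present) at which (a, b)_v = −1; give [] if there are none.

[2, 3]

(a, b) ≡ (8151, -13) mod (ℚ^×)²; places V = {2, 3, 5, 11, 13, 17, 19, ∞}.
(a,b)_13: α=1, u≡4; β=3, v≡9 (mod 13); (4|13)=+1, (9|13)=+1; sign (−1)^0·+1^3·+1^1 = +1.
(a,b)_5: α=2, u≡4; β=2, v≡2 (mod 5); (4|5)=+1, (2|5)=-1; sign (−1)^0·+1^2·-1^2 = +1.
(a,b)_17: α=0, u≡9; β=-2, v≡13 (mod 17); (9|17)=+1, (13|17)=+1; sign (−1)^0·+1^-2·+1^0 = +1.
(a,b)_3: α=-1, u≡2; β=4, v≡2 (mod 3); (2|3)=-1, (2|3)=-1; sign (−1)^0·-1^4·-1^-1 = -1.
(a,b)_2: α=0, β=-4; u≡7, v≡3 (mod 8); ε(u)ε(v)=1·1, αω(v)=0·1, βω(u)=-4·0; sum ≡ 1  ⇒  -1.
(a,b)_11: α=1, u≡5; β=2, v≡4 (mod 11); (5|11)=+1, (4|11)=+1; sign (−1)^0·+1^2·+1^1 = +1.
(a,b)_19: α=1, u≡1; β=2, v≡1 (mod 19); (1|19)=+1, (1|19)=+1; sign (−1)^0·+1^2·+1^1 = +1.
(a,b)_∞: sgn(8151)=+, sgn(-13)=−, so +1.
Ram(8151, -13) = {2, 3}; no ℚ_2-point on the conic.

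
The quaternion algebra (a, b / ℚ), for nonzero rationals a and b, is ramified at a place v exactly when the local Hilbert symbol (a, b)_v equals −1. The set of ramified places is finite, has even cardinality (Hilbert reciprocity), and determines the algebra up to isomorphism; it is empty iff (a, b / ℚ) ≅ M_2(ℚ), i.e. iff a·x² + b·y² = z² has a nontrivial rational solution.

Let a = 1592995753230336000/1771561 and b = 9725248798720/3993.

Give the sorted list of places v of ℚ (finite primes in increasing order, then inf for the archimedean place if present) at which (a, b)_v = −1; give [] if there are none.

(a, b) ≡ (65, 2310) mod (ℚ^×)²; places V = {2, 3, 5, 7, 11, 13, ∞}.
(a,b)_∞: sgn(65)=+, sgn(2310)=+, so +1.
(a,b)_13: α=3, u≡6; β=2, v≡12 (mod 13); (6|13)=-1, (12|13)=+1; sign (−1)^0·-1^2·+1^3 = +1.
(a,b)_2: α=28, β=25; u≡1, v≡3 (mod 8); ε(u)ε(v)=0·1, αω(v)=28·1, βω(u)=25·0; sum ≡ 0  ⇒  +1.
(a,b)_7: α=4, u≡4; β=3, v≡1 (mod 7); (4|7)=+1, (1|7)=+1; sign (−1)^0·+1^3·+1^4 = +1.
(a,b)_3: α=2, u≡2; β=-1, v≡2 (mod 3); (2|3)=-1, (2|3)=-1; sign (−1)^0·-1^-1·-1^2 = -1.
(a,b)_11: α=-6, u≡7; β=-3, v≡5 (mod 11); (7|11)=-1, (5|11)=+1; sign (−1)^0·-1^-3·+1^-6 = -1.
(a,b)_5: α=3, u≡3; β=1, v≡3 (mod 5); (3|5)=-1, (3|5)=-1; sign (−1)^0·-1^1·-1^3 = +1.
(65, 2310 / ℚ) ramifies at {3, 11}: a division algebra.

[3, 11]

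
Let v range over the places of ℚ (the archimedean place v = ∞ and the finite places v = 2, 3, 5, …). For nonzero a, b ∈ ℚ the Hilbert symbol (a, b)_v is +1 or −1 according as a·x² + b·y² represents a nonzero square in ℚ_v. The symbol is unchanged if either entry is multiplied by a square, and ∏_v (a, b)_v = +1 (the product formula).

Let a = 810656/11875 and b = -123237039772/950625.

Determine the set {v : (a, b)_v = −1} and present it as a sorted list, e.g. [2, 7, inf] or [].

Mod squares: a ≡ 19646, b ≡ -9823. Check v ∈ {∞, 2, 3, 5, 7, 11, 13, 19, 23, 47}.
v=19: a=19^-1·(≡18), b=19^1·(≡14) mod 19; (18|19)=-1, (14|19)=-1; (−1)^{-1·1·9}·(-1)^1·(-1)^-1 = -1.
v=7: a=7^2·(≡1), b=7^2·(≡5) mod 7; (1|7)=+1, (5|7)=-1; (−1)^{2·2·3}·(+1)^2·(-1)^2 = +1.
v=47: a=47^1·(≡3), b=47^1·(≡45) mod 47; (3|47)=+1, (45|47)=-1; (−1)^{1·1·23}·(+1)^1·(-1)^1 = +1.
v=11: a=11^1·(≡3), b=11^3·(≡3) mod 11; (3|11)=+1, (3|11)=+1; (−1)^{1·3·5}·(+1)^3·(+1)^1 = -1.
v=5: a=5^-4·(≡4), b=5^-4·(≡3) mod 5; (4|5)=+1, (3|5)=-1; (−1)^{-4·-4·2}·(+1)^-4·(-1)^-4 = +1.
v=3: a=3^0·(≡2), b=3^-2·(≡2) mod 3; (2|3)=-1, (2|3)=-1; (−1)^{0·-2·1}·(-1)^-2·(-1)^0 = +1.
v=23: a=23^0·(≡3), b=23^2·(≡11) mod 23; (3|23)=+1, (11|23)=-1; (−1)^{0·2·11}·(+1)^2·(-1)^0 = +1.
v=∞: 19646 > 0 and -9823 < 0  ⇒  (a,b)_∞ = +1.
v=2: v_2(a)=5, v_2(b)=2; units ≡ 7, 1 (mod 8); ε·ε+αω+βω = 1·0+5·0+2·0 ≡ 0  ⇒  (a,b)_2 = +1.
v=13: a=13^0·(≡9), b=13^-2·(≡7) mod 13; (9|13)=+1, (7|13)=-1; (−1)^{0·-2·6}·(+1)^-2·(-1)^0 = +1.
Ram(19646, -9823) = {11, 19}; no ℚ_11-point on the conic.

[11, 19]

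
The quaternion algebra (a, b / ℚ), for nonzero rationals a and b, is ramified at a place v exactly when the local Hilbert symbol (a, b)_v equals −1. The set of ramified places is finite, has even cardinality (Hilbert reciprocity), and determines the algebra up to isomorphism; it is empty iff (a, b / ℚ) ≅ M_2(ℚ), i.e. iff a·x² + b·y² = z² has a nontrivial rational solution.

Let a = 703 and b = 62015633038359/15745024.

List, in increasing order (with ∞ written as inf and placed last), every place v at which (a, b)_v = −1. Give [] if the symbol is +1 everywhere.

[2, 7, 11, 19]

(a, b) ≡ (703, 51359) mod (ℚ^×)²; places V = {2, 3, 7, 11, 13, 19, 23, 29, 31, 37, ∞}.
(a,b)_23: α=0, u≡13; β=1, v≡13 (mod 23); (13|23)=+1, (13|23)=+1; sign (−1)^0·+1^1·+1^0 = +1.
(a,b)_11: α=0, u≡10; β=3, v≡1 (mod 11); (10|11)=-1, (1|11)=+1; sign (−1)^0·-1^3·+1^0 = -1.
(a,b)_31: α=0, u≡21; β=-2, v≡29 (mod 31); (21|31)=-1, (29|31)=-1; sign (−1)^0·-1^-2·-1^0 = +1.
(a,b)_13: α=0, u≡1; β=2, v≡12 (mod 13); (1|13)=+1, (12|13)=+1; sign (−1)^0·+1^2·+1^0 = +1.
(a,b)_3: α=0, u≡1; β=10, v≡2 (mod 3); (1|3)=+1, (2|3)=-1; sign (−1)^0·+1^10·-1^0 = +1.
(a,b)_2: α=0, β=-14; u≡7, v≡7 (mod 8); ε(u)ε(v)=1·1, αω(v)=0·0, βω(u)=-14·0; sum ≡ 1  ⇒  -1.
(a,b)_7: α=0, u≡3; β=1, v≡1 (mod 7); (3|7)=-1, (1|7)=+1; sign (−1)^0·-1^1·+1^0 = -1.
(a,b)_∞: sgn(703)=+, sgn(51359)=+, so +1.
(a,b)_19: α=1, u≡18; β=0, v≡3 (mod 19); (18|19)=-1, (3|19)=-1; sign (−1)^0·-1^0·-1^1 = -1.
(a,b)_29: α=0, u≡7; β=1, v≡19 (mod 29); (7|29)=+1, (19|29)=-1; sign (−1)^0·+1^1·-1^0 = +1.
(a,b)_37: α=1, u≡19; β=0, v≡26 (mod 37); (19|37)=-1, (26|37)=+1; sign (−1)^0·-1^0·+1^1 = +1.
Ram(703, 51359) = {2, 7, 11, 19}; no ℚ_2-point on the conic.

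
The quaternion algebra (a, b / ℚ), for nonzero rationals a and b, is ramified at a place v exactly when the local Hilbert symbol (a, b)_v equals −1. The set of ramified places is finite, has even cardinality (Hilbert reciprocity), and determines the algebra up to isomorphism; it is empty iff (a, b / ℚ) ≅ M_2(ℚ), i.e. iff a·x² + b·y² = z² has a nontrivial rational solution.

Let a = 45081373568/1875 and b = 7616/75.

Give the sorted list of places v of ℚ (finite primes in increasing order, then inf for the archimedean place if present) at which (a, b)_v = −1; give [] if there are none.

Mod squares: a ≡ 149226, b ≡ 357. Check v ∈ {∞, 2, 3, 5, 7, 11, 17, 19}.
v=3: a=3^-1·(≡2), b=3^-1·(≡2) mod 3; (2|3)=-1, (2|3)=-1; (−1)^{-1·-1·1}·(-1)^-1·(-1)^-1 = -1.
v=7: a=7^3·(≡5), b=7^1·(≡2) mod 7; (5|7)=-1, (2|7)=+1; (−1)^{3·1·3}·(-1)^1·(+1)^3 = +1.
v=2: v_2(a)=7, v_2(b)=6; units ≡ 5, 5 (mod 8); ε·ε+αω+βω = 0·0+7·1+6·1 ≡ 1  ⇒  (a,b)_2 = -1.
v=5: a=5^-4·(≡1), b=5^-2·(≡2) mod 5; (1|5)=+1, (2|5)=-1; (−1)^{-4·-2·2}·(+1)^-2·(-1)^-4 = +1.
v=∞: 149226 > 0 and 357 > 0  ⇒  (a,b)_∞ = +1.
v=19: a=19^1·(≡9), b=19^0·(≡3) mod 19; (9|19)=+1, (3|19)=-1; (−1)^{1·0·9}·(+1)^0·(-1)^1 = -1.
v=11: a=11^1·(≡5), b=11^0·(≡9) mod 11; (5|11)=+1, (9|11)=+1; (−1)^{1·0·5}·(+1)^0·(+1)^1 = +1.
v=17: a=17^3·(≡10), b=17^1·(≡13) mod 17; (10|17)=-1, (13|17)=+1; (−1)^{3·1·8}·(-1)^1·(+1)^3 = -1.
Ram(149226, 357) = {2, 3, 17, 19}; no ℚ_2-point on the conic.

[2, 3, 17, 19]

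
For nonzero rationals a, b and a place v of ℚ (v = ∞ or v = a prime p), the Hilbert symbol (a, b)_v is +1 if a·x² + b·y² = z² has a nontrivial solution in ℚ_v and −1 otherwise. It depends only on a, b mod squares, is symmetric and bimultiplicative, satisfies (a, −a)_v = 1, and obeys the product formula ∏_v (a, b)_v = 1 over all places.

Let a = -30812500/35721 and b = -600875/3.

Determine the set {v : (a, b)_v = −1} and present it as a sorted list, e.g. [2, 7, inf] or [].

[2, 3, 5, 11, 29, inf]

Mod squares: a ≡ -493, b ≡ -72105. Check v ∈ {∞, 2, 3, 5, 7, 11, 17, 19, 23, 29}.
v=17: a=17^1·(≡10), b=17^0·(≡8) mod 17; (10|17)=-1, (8|17)=+1; (−1)^{1·0·8}·(-1)^0·(+1)^1 = +1.
v=5: a=5^6·(≡3), b=5^3·(≡1) mod 5; (3|5)=-1, (1|5)=+1; (−1)^{6·3·2}·(-1)^3·(+1)^6 = -1.
v=29: a=29^1·(≡8), b=29^0·(≡21) mod 29; (8|29)=-1, (21|29)=-1; (−1)^{1·0·14}·(-1)^0·(-1)^1 = -1.
v=2: v_2(a)=2, v_2(b)=0; units ≡ 3, 7 (mod 8); ε·ε+αω+βω = 1·1+2·0+0·1 ≡ 1  ⇒  (a,b)_2 = -1.
v=11: a=11^0·(≡10), b=11^1·(≡4) mod 11; (10|11)=-1, (4|11)=+1; (−1)^{0·1·5}·(-1)^1·(+1)^0 = -1.
v=19: a=19^0·(≡9), b=19^1·(≡16) mod 19; (9|19)=+1, (16|19)=+1; (−1)^{0·1·9}·(+1)^1·(+1)^0 = +1.
v=23: a=23^0·(≡1), b=23^1·(≡1) mod 23; (1|23)=+1, (1|23)=+1; (−1)^{0·1·11}·(+1)^1·(+1)^0 = +1.
v=7: a=7^-2·(≡2), b=7^0·(≡4) mod 7; (2|7)=+1, (4|7)=+1; (−1)^{-2·0·3}·(+1)^0·(+1)^-2 = +1.
v=3: a=3^-6·(≡2), b=3^-1·(≡1) mod 3; (2|3)=-1, (1|3)=+1; (−1)^{-6·-1·1}·(-1)^-1·(+1)^-6 = -1.
v=∞: -493 < 0 and -72105 < 0  ⇒  (a,b)_∞ = -1.
(-493, -72105 / ℚ) ramifies at {2, 3, 5, 11, 29, ∞}: a division algebra.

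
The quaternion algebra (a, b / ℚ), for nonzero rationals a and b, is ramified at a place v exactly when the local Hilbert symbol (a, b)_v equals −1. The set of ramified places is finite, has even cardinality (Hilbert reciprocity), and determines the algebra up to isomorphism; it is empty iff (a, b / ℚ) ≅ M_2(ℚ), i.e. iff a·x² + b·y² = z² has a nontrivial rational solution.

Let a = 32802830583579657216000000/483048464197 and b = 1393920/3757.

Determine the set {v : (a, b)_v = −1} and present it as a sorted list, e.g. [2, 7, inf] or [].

[5, 11, 31, 43]

(a, b) ≡ (1334333, 65) mod (ℚ^×)²; places V = {2, 3, 5, 7, 11, 13, 17, 19, 23, 29, 31, 43, ∞}.
(a,b)_7: α=1, u≡2; β=0, v≡2 (mod 7); (2|7)=+1, (2|7)=+1; sign (−1)^0·+1^0·+1^1 = +1.
(a,b)_5: α=6, u≡2; β=1, v≡2 (mod 5); (2|5)=-1, (2|5)=-1; sign (−1)^0·-1^1·-1^6 = -1.
(a,b)_3: α=10, u≡2; β=2, v≡2 (mod 3); (2|3)=-1, (2|3)=-1; sign (−1)^0·-1^2·-1^10 = +1.
(a,b)_2: α=16, β=8; u≡5, v≡1 (mod 8); ε(u)ε(v)=0·0, αω(v)=16·0, βω(u)=8·1; sum ≡ 0  ⇒  +1.
(a,b)_19: α=2, u≡16; β=0, v≡3 (mod 19); (16|19)=+1, (3|19)=-1; sign (−1)^0·+1^0·-1^2 = +1.
(a,b)_29: α=-2, u≡2; β=0, v≡4 (mod 29); (2|29)=-1, (4|29)=+1; sign (−1)^0·-1^0·+1^-2 = +1.
(a,b)_17: α=-4, u≡3; β=-2, v≡3 (mod 17); (3|17)=-1, (3|17)=-1; sign (−1)^0·-1^-2·-1^-4 = +1.
(a,b)_31: α=1, u≡27; β=0, v≡6 (mod 31); (27|31)=-1, (6|31)=-1; sign (−1)^0·-1^0·-1^1 = -1.
(a,b)_11: α=5, u≡8; β=2, v≡6 (mod 11); (8|11)=-1, (6|11)=-1; sign (−1)^0·-1^2·-1^5 = -1.
(a,b)_13: α=-1, u≡5; β=-1, v≡7 (mod 13); (5|13)=-1, (7|13)=-1; sign (−1)^0·-1^-1·-1^-1 = +1.
(a,b)_43: α=1, u≡28; β=0, v≡2 (mod 43); (28|43)=-1, (2|43)=-1; sign (−1)^0·-1^0·-1^1 = -1.
(a,b)_23: α=-2, u≡20; β=0, v≡15 (mod 23); (20|23)=-1, (15|23)=-1; sign (−1)^0·-1^0·-1^-2 = +1.
(a,b)_∞: sgn(1334333)=+, sgn(65)=+, so +1.
|Ram(1334333, 65)| = 4, even; anisotropic at {5, 11, 31, 43}.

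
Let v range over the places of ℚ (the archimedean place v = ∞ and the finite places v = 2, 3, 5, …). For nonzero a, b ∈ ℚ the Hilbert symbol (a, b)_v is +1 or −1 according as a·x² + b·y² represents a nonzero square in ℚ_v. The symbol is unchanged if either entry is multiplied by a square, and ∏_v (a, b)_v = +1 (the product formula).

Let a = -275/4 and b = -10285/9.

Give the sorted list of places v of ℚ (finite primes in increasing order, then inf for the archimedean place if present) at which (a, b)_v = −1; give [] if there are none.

[17, inf]

Mod squares: a ≡ -11, b ≡ -85. Check v ∈ {∞, 2, 3, 5, 11, 17}.
v=∞: -11 < 0 and -85 < 0  ⇒  (a,b)_∞ = -1.
v=5: a=5^2·(≡1), b=5^1·(≡2) mod 5; (1|5)=+1, (2|5)=-1; (−1)^{2·1·2}·(+1)^1·(-1)^2 = +1.
v=2: v_2(a)=-2, v_2(b)=0; units ≡ 5, 3 (mod 8); ε·ε+αω+βω = 0·1+-2·1+0·1 ≡ 0  ⇒  (a,b)_2 = +1.
v=3: a=3^0·(≡1), b=3^-2·(≡2) mod 3; (1|3)=+1, (2|3)=-1; (−1)^{0·-2·1}·(+1)^-2·(-1)^0 = +1.
v=11: a=11^1·(≡2), b=11^2·(≡4) mod 11; (2|11)=-1, (4|11)=+1; (−1)^{1·2·5}·(-1)^2·(+1)^1 = +1.
v=17: a=17^0·(≡12), b=17^1·(≡14) mod 17; (12|17)=-1, (14|17)=-1; (−1)^{0·1·8}·(-1)^1·(-1)^0 = -1.
|Ram(-11, -85)| = 2, even; anisotropic at {17, ∞}.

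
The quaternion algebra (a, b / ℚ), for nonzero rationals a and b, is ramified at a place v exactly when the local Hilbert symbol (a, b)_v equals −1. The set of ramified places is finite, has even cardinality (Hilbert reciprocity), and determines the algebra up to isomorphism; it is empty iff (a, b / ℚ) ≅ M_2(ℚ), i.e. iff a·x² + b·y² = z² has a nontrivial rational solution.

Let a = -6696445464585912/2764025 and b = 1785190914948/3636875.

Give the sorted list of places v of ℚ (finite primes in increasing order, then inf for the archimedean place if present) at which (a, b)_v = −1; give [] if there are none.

[2, 29]

(a, b) ≡ (-2172395742, 1216347) mod (ℚ^×)²; places V = {2, 3, 5, 7, 11, 19, 23, 29, 31, 37, 41, 47, ∞}.
(a,b)_3: α=1, u≡1; β=1, v≡2 (mod 3); (1|3)=+1, (2|3)=-1; sign (−1)^1·+1^1·-1^1 = +1.
(a,b)_47: α=1, u≡9; β=0, v≡17 (mod 47); (9|47)=+1, (17|47)=+1; sign (−1)^0·+1^0·+1^1 = +1.
(a,b)_19: α=-1, u≡11; β=0, v≡11 (mod 19); (11|19)=+1, (11|19)=+1; sign (−1)^0·+1^0·+1^-1 = +1.
(a,b)_5: α=-2, u≡3; β=-4, v≡2 (mod 5); (3|5)=-1, (2|5)=-1; sign (−1)^0·-1^-4·-1^-2 = +1.
(a,b)_37: α=2, u≡25; β=0, v≡16 (mod 37); (25|37)=+1, (16|37)=+1; sign (−1)^0·+1^0·+1^2 = +1.
(a,b)_31: α=1, u≡19; β=1, v≡6 (mod 31); (19|31)=+1, (6|31)=-1; sign (−1)^1·+1^1·-1^1 = +1.
(a,b)_23: α=-2, u≡5; β=-2, v≡22 (mod 23); (5|23)=-1, (22|23)=-1; sign (−1)^0·-1^-2·-1^-2 = +1.
(a,b)_∞: sgn(-2172395742)=−, sgn(1216347)=+, so +1.
(a,b)_11: α=-1, u≡10; β=-1, v≡5 (mod 11); (10|11)=-1, (5|11)=+1; sign (−1)^1·-1^-1·+1^-1 = +1.
(a,b)_7: α=6, u≡1; β=4, v≡5 (mod 7); (1|7)=+1, (5|7)=-1; sign (−1)^0·+1^4·-1^6 = +1.
(a,b)_41: α=1, u≡7; β=3, v≡3 (mod 41); (7|41)=-1, (3|41)=-1; sign (−1)^0·-1^3·-1^1 = +1.
(a,b)_29: α=1, u≡2; β=1, v≡24 (mod 29); (2|29)=-1, (24|29)=+1; sign (−1)^0·-1^1·+1^1 = -1.
(a,b)_2: α=3, β=2; u≡1, v≡3 (mod 8); ε(u)ε(v)=0·1, αω(v)=3·1, βω(u)=2·0; sum ≡ 1  ⇒  -1.
|Ram(-2172395742, 1216347)| = 2, even; anisotropic at {2, 29}.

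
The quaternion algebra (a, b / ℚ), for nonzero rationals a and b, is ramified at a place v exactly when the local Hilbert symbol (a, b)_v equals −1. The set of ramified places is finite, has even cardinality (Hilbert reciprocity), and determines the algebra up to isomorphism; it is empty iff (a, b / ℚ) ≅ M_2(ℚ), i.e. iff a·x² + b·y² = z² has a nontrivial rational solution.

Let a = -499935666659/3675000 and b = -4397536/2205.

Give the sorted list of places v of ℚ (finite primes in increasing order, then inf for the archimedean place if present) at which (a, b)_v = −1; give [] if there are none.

[13, inf]

Mod squares: a ≡ -330, b ≡ -1430. Check v ∈ {∞, 2, 3, 5, 7, 11, 13, 23, 31}.
v=23: a=23^4·(≡15), b=23^0·(≡17) mod 23; (15|23)=-1, (17|23)=-1; (−1)^{4·0·11}·(-1)^0·(-1)^4 = +1.
v=2: v_2(a)=-3, v_2(b)=5; units ≡ 3, 5 (mod 8); ε·ε+αω+βω = 1·0+-3·1+5·1 ≡ 0  ⇒  (a,b)_2 = +1.
v=∞: -330 < 0 and -1430 < 0  ⇒  (a,b)_∞ = -1.
v=5: a=5^-5·(≡1), b=5^-1·(≡4) mod 5; (1|5)=+1, (4|5)=+1; (−1)^{-5·-1·2}·(+1)^-1·(+1)^-5 = +1.
v=3: a=3^-1·(≡1), b=3^-2·(≡1) mod 3; (1|3)=+1, (1|3)=+1; (−1)^{-1·-2·1}·(+1)^-2·(+1)^-1 = +1.
v=31: a=31^2·(≡21), b=31^2·(≡3) mod 31; (21|31)=-1, (3|31)=-1; (−1)^{2·2·15}·(-1)^2·(-1)^2 = +1.
v=13: a=13^2·(≡5), b=13^1·(≡5) mod 13; (5|13)=-1, (5|13)=-1; (−1)^{2·1·6}·(-1)^1·(-1)^2 = -1.
v=7: a=7^-2·(≡6), b=7^-2·(≡6) mod 7; (6|7)=-1, (6|7)=-1; (−1)^{-2·-2·3}·(-1)^-2·(-1)^-2 = +1.
v=11: a=11^1·(≡5), b=11^1·(≡6) mod 11; (5|11)=+1, (6|11)=-1; (−1)^{1·1·5}·(+1)^1·(-1)^1 = +1.
|Ram(-330, -1430)| = 2, even; anisotropic at {13, ∞}.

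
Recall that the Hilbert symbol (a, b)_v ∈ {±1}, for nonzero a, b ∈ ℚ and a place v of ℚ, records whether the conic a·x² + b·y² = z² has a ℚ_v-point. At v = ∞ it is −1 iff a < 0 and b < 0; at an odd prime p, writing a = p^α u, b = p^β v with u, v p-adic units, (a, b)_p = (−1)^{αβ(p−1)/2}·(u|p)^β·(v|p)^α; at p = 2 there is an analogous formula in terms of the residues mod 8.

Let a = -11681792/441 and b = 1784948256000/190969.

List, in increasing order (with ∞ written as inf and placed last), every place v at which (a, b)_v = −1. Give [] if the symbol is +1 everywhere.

Mod squares: a ≡ -713, b ≡ 1085. Check v ∈ {∞, 2, 3, 5, 7, 13, 19, 23, 31}.
v=3: a=3^-2·(≡1), b=3^2·(≡2) mod 3; (1|3)=+1, (2|3)=-1; (−1)^{-2·2·1}·(+1)^2·(-1)^-2 = +1.
v=7: a=7^-2·(≡2), b=7^1·(≡2) mod 7; (2|7)=+1, (2|7)=+1; (−1)^{-2·1·3}·(+1)^1·(+1)^-2 = +1.
v=∞: -713 < 0 and 1085 > 0  ⇒  (a,b)_∞ = +1.
v=19: a=19^0·(≡4), b=19^-2·(≡15) mod 19; (4|19)=+1, (15|19)=-1; (−1)^{0·-2·9}·(+1)^-2·(-1)^0 = +1.
v=5: a=5^0·(≡3), b=5^3·(≡2) mod 5; (3|5)=-1, (2|5)=-1; (−1)^{0·3·2}·(-1)^3·(-1)^0 = -1.
v=2: v_2(a)=14, v_2(b)=8; units ≡ 7, 5 (mod 8); ε·ε+αω+βω = 1·0+14·1+8·0 ≡ 0  ⇒  (a,b)_2 = +1.
v=31: a=31^1·(≡5), b=31^1·(≡2) mod 31; (5|31)=+1, (2|31)=+1; (−1)^{1·1·15}·(+1)^1·(+1)^1 = -1.
v=23: a=23^1·(≡7), b=23^-2·(≡13) mod 23; (7|23)=-1, (13|23)=+1; (−1)^{1·-2·11}·(-1)^-2·(+1)^1 = +1.
v=13: a=13^0·(≡5), b=13^4·(≡5) mod 13; (5|13)=-1, (5|13)=-1; (−1)^{0·4·6}·(-1)^4·(-1)^0 = +1.
|Ram(-713, 1085)| = 2, even; anisotropic at {5, 31}.

[5, 31]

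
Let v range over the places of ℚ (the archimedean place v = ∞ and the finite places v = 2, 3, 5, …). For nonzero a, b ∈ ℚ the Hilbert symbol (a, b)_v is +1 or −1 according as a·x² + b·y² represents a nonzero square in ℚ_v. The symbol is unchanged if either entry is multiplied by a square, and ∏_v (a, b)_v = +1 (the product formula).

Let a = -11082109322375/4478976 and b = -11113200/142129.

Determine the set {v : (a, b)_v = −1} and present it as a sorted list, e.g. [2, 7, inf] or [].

[3, 5, 13, inf]

Mod squares: a ≡ -2730, b ≡ -7. Check v ∈ {∞, 2, 3, 5, 7, 13, 29}.
v=13: a=13^3·(≡5), b=13^-2·(≡5) mod 13; (5|13)=-1, (5|13)=-1; (−1)^{3·-2·6}·(-1)^-2·(-1)^3 = -1.
v=7: a=7^9·(≡4), b=7^3·(≡3) mod 7; (4|7)=+1, (3|7)=-1; (−1)^{9·3·3}·(+1)^3·(-1)^9 = +1.
v=2: v_2(a)=-11, v_2(b)=4; units ≡ 3, 1 (mod 8); ε·ε+αω+βω = 1·0+-11·0+4·1 ≡ 0  ⇒  (a,b)_2 = +1.
v=∞: -2730 < 0 and -7 < 0  ⇒  (a,b)_∞ = -1.
v=3: a=3^-7·(≡2), b=3^4·(≡2) mod 3; (2|3)=-1, (2|3)=-1; (−1)^{-7·4·1}·(-1)^4·(-1)^-7 = -1.
v=29: a=29^0·(≡1), b=29^-2·(≡22) mod 29; (1|29)=+1, (22|29)=+1; (−1)^{0·-2·14}·(+1)^-2·(+1)^0 = +1.
v=5: a=5^3·(≡1), b=5^2·(≡3) mod 5; (1|5)=+1, (3|5)=-1; (−1)^{3·2·2}·(+1)^2·(-1)^3 = -1.
Ram(-2730, -7) = {3, 5, 13, ∞}; no ℚ_3-point on the conic.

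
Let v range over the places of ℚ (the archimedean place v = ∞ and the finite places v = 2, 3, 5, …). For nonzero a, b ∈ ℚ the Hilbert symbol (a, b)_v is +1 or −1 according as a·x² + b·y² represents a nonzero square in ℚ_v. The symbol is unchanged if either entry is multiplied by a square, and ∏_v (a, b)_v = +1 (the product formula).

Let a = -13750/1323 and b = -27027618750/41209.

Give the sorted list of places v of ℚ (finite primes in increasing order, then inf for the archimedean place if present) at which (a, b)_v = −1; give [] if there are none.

[11, inf]

(a, b) ≡ (-66, -110) mod (ℚ^×)²; places V = {2, 3, 5, 7, 11, 19, 29, ∞}.
(a,b)_5: α=4, u≡1; β=5, v≡3 (mod 5); (1|5)=+1, (3|5)=-1; sign (−1)^0·+1^5·-1^4 = +1.
(a,b)_∞: sgn(-66)=−, sgn(-110)=−, so -1.
(a,b)_19: α=0, u≡10; β=2, v≡5 (mod 19); (10|19)=-1, (5|19)=+1; sign (−1)^0·-1^2·+1^0 = +1.
(a,b)_11: α=1, u≡5; β=3, v≡1 (mod 11); (5|11)=+1, (1|11)=+1; sign (−1)^1·+1^3·+1^1 = -1.
(a,b)_7: α=-2, u≡2; β=-2, v≡1 (mod 7); (2|7)=+1, (1|7)=+1; sign (−1)^0·+1^-2·+1^-2 = +1.
(a,b)_29: α=0, u≡3; β=-2, v≡24 (mod 29); (3|29)=-1, (24|29)=+1; sign (−1)^0·-1^-2·+1^0 = +1.
(a,b)_2: α=1, β=1; u≡7, v≡1 (mod 8); ε(u)ε(v)=1·0, αω(v)=1·0, βω(u)=1·0; sum ≡ 0  ⇒  +1.
(a,b)_3: α=-3, u≡2; β=2, v≡1 (mod 3); (2|3)=-1, (1|3)=+1; sign (−1)^0·-1^2·+1^-3 = +1.
|Ram(-66, -110)| = 2, even; anisotropic at {11, ∞}.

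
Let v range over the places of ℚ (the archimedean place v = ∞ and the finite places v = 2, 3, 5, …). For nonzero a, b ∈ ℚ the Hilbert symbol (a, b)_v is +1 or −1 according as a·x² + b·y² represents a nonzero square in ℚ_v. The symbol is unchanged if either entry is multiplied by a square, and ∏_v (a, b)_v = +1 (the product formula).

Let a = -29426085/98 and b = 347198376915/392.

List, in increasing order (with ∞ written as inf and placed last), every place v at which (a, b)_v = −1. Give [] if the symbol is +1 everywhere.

Mod squares: a ≡ -8970, b ≡ 2470. Check v ∈ {∞, 2, 3, 5, 7, 13, 19, 23}.
v=∞: -8970 < 0 and 2470 > 0  ⇒  (a,b)_∞ = +1.
v=19: a=19^0·(≡17), b=19^1·(≡16) mod 19; (17|19)=+1, (16|19)=+1; (−1)^{0·1·9}·(+1)^1·(+1)^0 = +1.
v=13: a=13^1·(≡4), b=13^1·(≡5) mod 13; (4|13)=+1, (5|13)=-1; (−1)^{1·1·6}·(+1)^1·(-1)^1 = -1.
v=2: v_2(a)=-1, v_2(b)=-3; units ≡ 3, 3 (mod 8); ε·ε+αω+βω = 1·1+-1·1+-3·1 ≡ 1  ⇒  (a,b)_2 = -1.
v=5: a=5^1·(≡1), b=5^1·(≡4) mod 5; (1|5)=+1, (4|5)=+1; (−1)^{1·1·2}·(+1)^1·(+1)^1 = +1.
v=7: a=7^-2·(≡2), b=7^-2·(≡5) mod 7; (2|7)=+1, (5|7)=-1; (−1)^{-2·-2·3}·(+1)^-2·(-1)^-2 = +1.
v=3: a=3^9·(≡1), b=3^12·(≡1) mod 3; (1|3)=+1, (1|3)=+1; (−1)^{9·12·1}·(+1)^12·(+1)^9 = +1.
v=23: a=23^1·(≡12), b=23^2·(≡2) mod 23; (12|23)=+1, (2|23)=+1; (−1)^{1·2·11}·(+1)^2·(+1)^1 = +1.
Ram(-8970, 2470) = {2, 13}; no ℚ_2-point on the conic.

[2, 13]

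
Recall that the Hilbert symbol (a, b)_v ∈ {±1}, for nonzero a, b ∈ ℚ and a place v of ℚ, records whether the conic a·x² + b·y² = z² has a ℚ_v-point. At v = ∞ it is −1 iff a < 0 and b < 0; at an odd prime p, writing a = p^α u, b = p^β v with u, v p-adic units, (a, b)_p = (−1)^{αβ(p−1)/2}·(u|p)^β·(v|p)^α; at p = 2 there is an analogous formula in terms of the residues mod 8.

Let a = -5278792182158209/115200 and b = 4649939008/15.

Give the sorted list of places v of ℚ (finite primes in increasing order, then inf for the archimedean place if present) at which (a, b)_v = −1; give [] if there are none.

Mod squares: a ≡ -2, b ≡ 53295. Check v ∈ {∞, 2, 3, 5, 11, 13, 17, 19}.
v=∞: -2 < 0 and 53295 > 0  ⇒  (a,b)_∞ = +1.
v=19: a=19^2·(≡1), b=19^1·(≡12) mod 19; (1|19)=+1, (12|19)=-1; (−1)^{2·1·9}·(+1)^1·(-1)^2 = +1.
v=13: a=13^4·(≡8), b=13^2·(≡5) mod 13; (8|13)=-1, (5|13)=-1; (−1)^{4·2·6}·(-1)^2·(-1)^4 = +1.
v=17: a=17^2·(≡13), b=17^1·(≡14) mod 17; (13|17)=+1, (14|17)=-1; (−1)^{2·1·8}·(+1)^1·(-1)^2 = +1.
v=3: a=3^-2·(≡1), b=3^-1·(≡2) mod 3; (1|3)=+1, (2|3)=-1; (−1)^{-2·-1·1}·(+1)^-1·(-1)^-2 = +1.
v=5: a=5^-2·(≡2), b=5^-1·(≡1) mod 5; (2|5)=-1, (1|5)=+1; (−1)^{-2·-1·2}·(-1)^-1·(+1)^-2 = -1.
v=2: v_2(a)=-9, v_2(b)=6; units ≡ 7, 7 (mod 8); ε·ε+αω+βω = 1·1+-9·0+6·0 ≡ 1  ⇒  (a,b)_2 = -1.
v=11: a=11^6·(≡1), b=11^3·(≡3) mod 11; (1|11)=+1, (3|11)=+1; (−1)^{6·3·5}·(+1)^3·(+1)^6 = +1.
|Ram(-2, 53295)| = 2, even; anisotropic at {2, 5}.

[2, 5]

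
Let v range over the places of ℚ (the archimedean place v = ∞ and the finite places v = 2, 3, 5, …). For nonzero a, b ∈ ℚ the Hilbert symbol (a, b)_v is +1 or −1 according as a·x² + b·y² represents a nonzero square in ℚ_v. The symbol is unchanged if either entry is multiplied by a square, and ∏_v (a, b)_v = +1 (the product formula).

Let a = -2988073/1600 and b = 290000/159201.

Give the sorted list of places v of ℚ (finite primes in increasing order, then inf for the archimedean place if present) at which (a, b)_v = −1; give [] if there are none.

Mod squares: a ≡ -3553, b ≡ 29. Check v ∈ {∞, 2, 3, 5, 7, 11, 17, 19, 29}.
v=2: v_2(a)=-6, v_2(b)=4; units ≡ 7, 5 (mod 8); ε·ε+αω+βω = 1·0+-6·1+4·0 ≡ 0  ⇒  (a,b)_2 = +1.
v=5: a=5^-2·(≡3), b=5^4·(≡4) mod 5; (3|5)=-1, (4|5)=+1; (−1)^{-2·4·2}·(-1)^4·(+1)^-2 = +1.
v=7: a=7^0·(≡6), b=7^-2·(≡4) mod 7; (6|7)=-1, (4|7)=+1; (−1)^{0·-2·3}·(-1)^-2·(+1)^0 = +1.
v=3: a=3^0·(≡2), b=3^-2·(≡2) mod 3; (2|3)=-1, (2|3)=-1; (−1)^{0·-2·1}·(-1)^-2·(-1)^0 = +1.
v=19: a=19^1·(≡18), b=19^-2·(≡15) mod 19; (18|19)=-1, (15|19)=-1; (−1)^{1·-2·9}·(-1)^-2·(-1)^1 = -1.
v=∞: -3553 < 0 and 29 > 0  ⇒  (a,b)_∞ = +1.
v=29: a=29^2·(≡26), b=29^1·(≡7) mod 29; (26|29)=-1, (7|29)=+1; (−1)^{2·1·14}·(-1)^1·(+1)^2 = -1.
v=17: a=17^1·(≡14), b=17^0·(≡5) mod 17; (14|17)=-1, (5|17)=-1; (−1)^{1·0·8}·(-1)^0·(-1)^1 = -1.
v=11: a=11^1·(≡7), b=11^0·(≡2) mod 11; (7|11)=-1, (2|11)=-1; (−1)^{1·0·5}·(-1)^0·(-1)^1 = -1.
|Ram(-3553, 29)| = 4, even; anisotropic at {11, 17, 19, 29}.

[11, 17, 19, 29]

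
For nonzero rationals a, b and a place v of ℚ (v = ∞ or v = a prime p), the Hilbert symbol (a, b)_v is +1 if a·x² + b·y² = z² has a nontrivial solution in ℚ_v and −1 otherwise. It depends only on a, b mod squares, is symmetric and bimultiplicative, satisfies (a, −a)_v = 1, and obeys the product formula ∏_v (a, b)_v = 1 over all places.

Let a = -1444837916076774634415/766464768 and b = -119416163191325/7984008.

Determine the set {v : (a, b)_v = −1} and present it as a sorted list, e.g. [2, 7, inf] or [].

(a, b) ≡ (-2805, -154) mod (ℚ^×)²; places V = {2, 3, 5, 7, 11, 13, 17, 23, 31, 37, ∞}.
(a,b)_31: α=2, u≡20; β=0, v≡1 (mod 31); (20|31)=+1, (1|31)=+1; sign (−1)^0·+1^0·+1^2 = +1.
(a,b)_37: α=-2, u≡30; β=-2, v≡18 (mod 37); (30|37)=+1, (18|37)=-1; sign (−1)^0·+1^-2·-1^-2 = +1.
(a,b)_5: α=1, u≡4; β=2, v≡4 (mod 5); (4|5)=+1, (4|5)=+1; sign (−1)^0·+1^2·+1^1 = +1.
(a,b)_2: α=-8, β=-3; u≡3, v≡3 (mod 8); ε(u)ε(v)=1·1, αω(v)=-8·1, βω(u)=-3·1; sum ≡ 0  ⇒  +1.
(a,b)_3: α=-7, u≡1; β=-6, v≡2 (mod 3); (1|3)=+1, (2|3)=-1; sign (−1)^0·+1^-6·-1^-7 = -1.
(a,b)_∞: sgn(-2805)=−, sgn(-154)=−, so -1.
(a,b)_17: α=3, u≡10; β=2, v≡13 (mod 17); (10|17)=-1, (13|17)=+1; sign (−1)^0·-1^2·+1^3 = +1.
(a,b)_7: α=6, u≡4; β=5, v≡3 (mod 7); (4|7)=+1, (3|7)=-1; sign (−1)^0·+1^5·-1^6 = +1.
(a,b)_13: α=2, u≡12; β=2, v≡5 (mod 13); (12|13)=+1, (5|13)=-1; sign (−1)^0·+1^2·-1^2 = +1.
(a,b)_11: α=1, u≡5; β=1, v≡8 (mod 11); (5|11)=+1, (8|11)=-1; sign (−1)^1·+1^1·-1^1 = +1.
(a,b)_23: α=4, u≡4; β=2, v≡19 (mod 23); (4|23)=+1, (19|23)=-1; sign (−1)^0·+1^2·-1^4 = +1.
|Ram(-2805, -154)| = 2, even; anisotropic at {3, ∞}.

[3, inf]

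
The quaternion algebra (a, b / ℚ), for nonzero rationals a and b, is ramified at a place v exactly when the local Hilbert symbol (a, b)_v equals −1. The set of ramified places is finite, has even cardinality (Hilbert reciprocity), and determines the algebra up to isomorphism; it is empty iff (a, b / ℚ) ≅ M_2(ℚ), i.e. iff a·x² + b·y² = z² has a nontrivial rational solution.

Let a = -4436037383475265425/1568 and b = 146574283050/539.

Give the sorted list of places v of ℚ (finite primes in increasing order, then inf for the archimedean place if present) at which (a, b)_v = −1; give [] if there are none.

(a, b) ≡ (-7106, 16302) mod (ℚ^×)²; places V = {2, 3, 5, 7, 11, 13, 17, 19, ∞}.
(a,b)_∞: sgn(-7106)=−, sgn(16302)=+, so +1.
(a,b)_11: α=3, u≡4; β=-1, v≡6 (mod 11); (4|11)=+1, (6|11)=-1; sign (−1)^1·+1^-1·-1^3 = +1.
(a,b)_5: α=2, u≡1; β=2, v≡3 (mod 5); (1|5)=+1, (3|5)=-1; sign (−1)^0·+1^2·-1^2 = +1.
(a,b)_17: α=5, u≡3; β=2, v≡8 (mod 17); (3|17)=-1, (8|17)=+1; sign (−1)^0·-1^2·+1^5 = +1.
(a,b)_19: α=3, u≡17; β=1, v≡2 (mod 19); (17|19)=+1, (2|19)=-1; sign (−1)^1·+1^1·-1^3 = +1.
(a,b)_3: α=4, u≡1; β=5, v≡1 (mod 3); (1|3)=+1, (1|3)=+1; sign (−1)^0·+1^5·+1^4 = +1.
(a,b)_13: α=2, u≡7; β=3, v≡11 (mod 13); (7|13)=-1, (11|13)=-1; sign (−1)^0·-1^3·-1^2 = -1.
(a,b)_7: α=-2, u≡6; β=-2, v≡5 (mod 7); (6|7)=-1, (5|7)=-1; sign (−1)^0·-1^-2·-1^-2 = +1.
(a,b)_2: α=-5, β=1; u≡7, v≡7 (mod 8); ε(u)ε(v)=1·1, αω(v)=-5·0, βω(u)=1·0; sum ≡ 1  ⇒  -1.
(-7106, 16302 / ℚ) ramifies at {2, 13}: a division algebra.

[2, 13]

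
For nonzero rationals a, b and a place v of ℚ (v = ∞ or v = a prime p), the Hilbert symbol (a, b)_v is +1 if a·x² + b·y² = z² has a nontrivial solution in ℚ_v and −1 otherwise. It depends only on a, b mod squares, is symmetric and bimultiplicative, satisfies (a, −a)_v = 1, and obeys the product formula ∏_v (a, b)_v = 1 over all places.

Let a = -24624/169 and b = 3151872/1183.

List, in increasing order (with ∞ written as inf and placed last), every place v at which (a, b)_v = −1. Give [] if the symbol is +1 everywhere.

[2, 19]

Mod squares: a ≡ -19, b ≡ 266. Check v ∈ {∞, 2, 3, 7, 13, 19}.
v=2: v_2(a)=4, v_2(b)=11; units ≡ 5, 5 (mod 8); ε·ε+αω+βω = 0·0+4·1+11·1 ≡ 1  ⇒  (a,b)_2 = -1.
v=19: a=19^1·(≡2), b=19^1·(≡15) mod 19; (2|19)=-1, (15|19)=-1; (−1)^{1·1·9}·(-1)^1·(-1)^1 = -1.
v=3: a=3^4·(≡2), b=3^4·(≡2) mod 3; (2|3)=-1, (2|3)=-1; (−1)^{4·4·1}·(-1)^4·(-1)^4 = +1.
v=7: a=7^0·(≡2), b=7^-1·(≡3) mod 7; (2|7)=+1, (3|7)=-1; (−1)^{0·-1·3}·(+1)^-1·(-1)^0 = +1.
v=∞: -19 < 0 and 266 > 0  ⇒  (a,b)_∞ = +1.
v=13: a=13^-2·(≡11), b=13^-2·(≡5) mod 13; (11|13)=-1, (5|13)=-1; (−1)^{-2·-2·6}·(-1)^-2·(-1)^-2 = +1.
(-19, 266 / ℚ) ramifies at {2, 19}: a division algebra.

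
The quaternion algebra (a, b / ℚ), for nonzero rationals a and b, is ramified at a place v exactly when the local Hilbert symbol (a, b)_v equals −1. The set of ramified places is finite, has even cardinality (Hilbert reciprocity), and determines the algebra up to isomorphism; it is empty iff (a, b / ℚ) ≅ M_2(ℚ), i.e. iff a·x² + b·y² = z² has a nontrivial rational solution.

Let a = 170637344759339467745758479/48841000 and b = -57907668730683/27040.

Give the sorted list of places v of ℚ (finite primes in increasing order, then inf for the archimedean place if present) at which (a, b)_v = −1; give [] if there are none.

(a, b) ≡ (39990, -716500830) mod (ℚ^×)²; places V = {2, 3, 5, 13, 17, 19, 23, 29, 31, 41, 43, ∞}.
(a,b)_41: α=2, u≡29; β=1, v≡9 (mod 41); (29|41)=-1, (9|41)=+1; sign (−1)^0·-1^1·+1^2 = -1.
(a,b)_29: α=0, u≡20; β=2, v≡24 (mod 29); (20|29)=+1, (24|29)=+1; sign (−1)^0·+1^2·+1^0 = +1.
(a,b)_31: α=7, u≡10; β=3, v≡18 (mod 31); (10|31)=+1, (18|31)=+1; sign (−1)^1·+1^3·+1^7 = -1.
(a,b)_43: α=3, u≡18; β=1, v≡34 (mod 43); (18|43)=-1, (34|43)=-1; sign (−1)^1·-1^1·-1^3 = -1.
(a,b)_13: α=-2, u≡8; β=-2, v≡2 (mod 13); (8|13)=-1, (2|13)=-1; sign (−1)^0·-1^-2·-1^-2 = +1.
(a,b)_∞: sgn(39990)=+, sgn(-716500830)=−, so +1.
(a,b)_2: α=-3, β=-5; u≡3, v≡1 (mod 8); ε(u)ε(v)=1·0, αω(v)=-3·0, βω(u)=-5·1; sum ≡ 1  ⇒  -1.
(a,b)_3: α=5, u≡1; β=1, v≡2 (mod 3); (1|3)=+1, (2|3)=-1; sign (−1)^1·+1^1·-1^5 = +1.
(a,b)_17: α=-2, u≡14; β=0, v≡5 (mod 17); (14|17)=-1, (5|17)=-1; sign (−1)^0·-1^0·-1^-2 = +1.
(a,b)_19: α=2, u≡13; β=1, v≡15 (mod 19); (13|19)=-1, (15|19)=-1; sign (−1)^0·-1^1·-1^2 = -1.
(a,b)_23: α=2, u≡16; β=1, v≡16 (mod 23); (16|23)=+1, (16|23)=+1; sign (−1)^0·+1^1·+1^2 = +1.
(a,b)_5: α=-3, u≡3; β=-1, v≡4 (mod 5); (3|5)=-1, (4|5)=+1; sign (−1)^0·-1^-1·+1^-3 = -1.
|Ram(39990, -716500830)| = 6, even; anisotropic at {2, 5, 19, 31, 41, 43}.

[2, 5, 19, 31, 41, 43]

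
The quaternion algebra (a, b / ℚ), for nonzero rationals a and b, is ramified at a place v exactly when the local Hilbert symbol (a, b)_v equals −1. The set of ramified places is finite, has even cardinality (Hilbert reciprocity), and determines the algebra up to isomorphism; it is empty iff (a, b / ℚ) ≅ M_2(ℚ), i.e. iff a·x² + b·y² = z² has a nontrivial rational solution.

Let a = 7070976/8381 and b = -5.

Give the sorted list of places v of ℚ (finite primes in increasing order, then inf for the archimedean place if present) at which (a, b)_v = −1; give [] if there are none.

(a, b) ≡ (9889, -5) mod (ℚ^×)²; places V = {2, 3, 5, 11, 17, 29, 31, ∞}.
(a,b)_∞: sgn(9889)=+, sgn(-5)=−, so +1.
(a,b)_29: α=-1, u≡7; β=0, v≡24 (mod 29); (7|29)=+1, (24|29)=+1; sign (−1)^0·+1^0·+1^-1 = +1.
(a,b)_3: α=4, u≡1; β=0, v≡1 (mod 3); (1|3)=+1, (1|3)=+1; sign (−1)^0·+1^0·+1^4 = +1.
(a,b)_17: α=-2, u≡11; β=0, v≡12 (mod 17); (11|17)=-1, (12|17)=-1; sign (−1)^0·-1^0·-1^-2 = +1.
(a,b)_5: α=0, u≡1; β=1, v≡4 (mod 5); (1|5)=+1, (4|5)=+1; sign (−1)^0·+1^1·+1^0 = +1.
(a,b)_31: α=1, u≡28; β=0, v≡26 (mod 31); (28|31)=+1, (26|31)=-1; sign (−1)^0·+1^0·-1^1 = -1.
(a,b)_2: α=8, β=0; u≡1, v≡3 (mod 8); ε(u)ε(v)=0·1, αω(v)=8·1, βω(u)=0·0; sum ≡ 0  ⇒  +1.
(a,b)_11: α=1, u≡2; β=0, v≡6 (mod 11); (2|11)=-1, (6|11)=-1; sign (−1)^0·-1^0·-1^1 = -1.
|Ram(9889, -5)| = 2, even; anisotropic at {11, 31}.

[11, 31]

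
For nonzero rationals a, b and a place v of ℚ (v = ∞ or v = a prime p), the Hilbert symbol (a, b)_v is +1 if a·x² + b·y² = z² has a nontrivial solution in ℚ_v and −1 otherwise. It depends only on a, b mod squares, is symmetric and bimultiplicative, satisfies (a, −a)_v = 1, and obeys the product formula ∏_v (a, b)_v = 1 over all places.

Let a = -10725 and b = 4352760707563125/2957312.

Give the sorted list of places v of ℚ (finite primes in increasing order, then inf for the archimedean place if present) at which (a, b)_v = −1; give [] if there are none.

Mod squares: a ≡ -429, b ≡ 858. Check v ∈ {∞, 2, 3, 5, 11, 13, 19}.
v=∞: -429 < 0 and 858 > 0  ⇒  (a,b)_∞ = +1.
v=3: a=3^1·(≡1), b=3^9·(≡1) mod 3; (1|3)=+1, (1|3)=+1; (−1)^{1·9·1}·(+1)^9·(+1)^1 = -1.
v=13: a=13^1·(≡7), b=13^3·(≡1) mod 13; (7|13)=-1, (1|13)=+1; (−1)^{1·3·6}·(-1)^3·(+1)^1 = -1.
v=19: a=19^0·(≡10), b=19^-2·(≡18) mod 19; (10|19)=-1, (18|19)=-1; (−1)^{0·-2·9}·(-1)^-2·(-1)^0 = +1.
v=5: a=5^2·(≡1), b=5^4·(≡3) mod 5; (1|5)=+1, (3|5)=-1; (−1)^{2·4·2}·(+1)^4·(-1)^2 = +1.
v=11: a=11^1·(≡4), b=11^5·(≡4) mod 11; (4|11)=+1, (4|11)=+1; (−1)^{1·5·5}·(+1)^5·(+1)^1 = -1.
v=2: v_2(a)=0, v_2(b)=-13; units ≡ 3, 5 (mod 8); ε·ε+αω+βω = 1·0+0·1+-13·1 ≡ 1  ⇒  (a,b)_2 = -1.
(-429, 858 / ℚ) ramifies at {2, 3, 11, 13}: a division algebra.

[2, 3, 11, 13]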